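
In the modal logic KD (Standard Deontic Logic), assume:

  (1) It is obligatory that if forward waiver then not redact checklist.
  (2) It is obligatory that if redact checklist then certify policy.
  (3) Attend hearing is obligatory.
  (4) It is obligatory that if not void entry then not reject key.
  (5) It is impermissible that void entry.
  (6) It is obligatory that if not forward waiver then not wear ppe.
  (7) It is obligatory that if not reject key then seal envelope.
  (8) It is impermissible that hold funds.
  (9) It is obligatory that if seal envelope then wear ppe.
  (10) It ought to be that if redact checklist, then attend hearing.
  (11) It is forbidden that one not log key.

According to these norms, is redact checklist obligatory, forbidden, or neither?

Forbidden

F(void_entry) at premise 5 means O(¬void_entry).
With premise 4, O(¬void_entry → ¬reject_key), the K-axiom yields O(¬reject_key).
Applying K to premise 7 (O(¬reject_key → seal_envelope)) and O(¬reject_key) yields O(seal_envelope).
From O(seal_envelope) and premise 9, O(seal_envelope → wear_ppe), we obtain O(wear_ppe).
Premise 6 is O(¬forward_waiver → ¬wear_ppe); contrapositively O(wear_ppe → forward_waiver). Since O(wear_ppe) holds, K gives O(forward_waiver).
Applying K to premise 1 (O(forward_waiver → ¬redact_checklist)) and O(forward_waiver) yields O(¬redact_checklist).
Premises 2, 3, 8, 10, 11 do not contribute to this derivation.
Thus O(¬redact_checklist), which is F(redact_checklist): redact_checklist is forbidden.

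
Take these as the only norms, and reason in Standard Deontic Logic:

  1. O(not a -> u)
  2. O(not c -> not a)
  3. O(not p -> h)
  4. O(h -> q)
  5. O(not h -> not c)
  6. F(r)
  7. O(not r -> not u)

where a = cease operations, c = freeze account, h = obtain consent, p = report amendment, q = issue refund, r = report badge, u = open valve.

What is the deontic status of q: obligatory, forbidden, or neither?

Obligatory

Premise 6 is F(r), i.e. O(not r).
Premise 7 is O(not r -> not u); since O(not r), deontic closure gives O(not u).
The contrapositive of premise 1 (O(not a -> u)) is O(not u -> a), and O(not u) is already established, so O(a).
Premise 2, O(not c -> not a), contraposes to O(a -> c); with O(a) we get O(c).
The contrapositive of premise 5 (O(not h -> not c)) is O(c -> h), and O(c) is already established, so O(h).
From O(h) and premise 4, O(h -> q), we obtain O(q).
Premise 3 does not contribute to this derivation.
Hence q is obligatory.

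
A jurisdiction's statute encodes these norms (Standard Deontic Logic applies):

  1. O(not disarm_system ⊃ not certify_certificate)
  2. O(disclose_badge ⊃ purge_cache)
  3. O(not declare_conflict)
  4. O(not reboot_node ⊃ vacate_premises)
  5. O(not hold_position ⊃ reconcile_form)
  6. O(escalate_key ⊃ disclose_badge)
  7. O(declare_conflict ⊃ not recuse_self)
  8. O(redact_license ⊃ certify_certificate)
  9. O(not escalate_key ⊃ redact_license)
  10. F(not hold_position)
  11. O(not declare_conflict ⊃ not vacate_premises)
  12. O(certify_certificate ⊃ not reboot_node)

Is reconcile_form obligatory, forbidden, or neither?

Premise 5 is O(not hold_position ⊃ reconcile_form), but O(not hold_position) is not derivable from the premises, so it does not yield O(reconcile_form).
No premise or chain of K-axiom applications forces O(reconcile_form), and none forces O(not reconcile_form). So reconcile_form is neither obligatory nor forbidden under these norms.

Neither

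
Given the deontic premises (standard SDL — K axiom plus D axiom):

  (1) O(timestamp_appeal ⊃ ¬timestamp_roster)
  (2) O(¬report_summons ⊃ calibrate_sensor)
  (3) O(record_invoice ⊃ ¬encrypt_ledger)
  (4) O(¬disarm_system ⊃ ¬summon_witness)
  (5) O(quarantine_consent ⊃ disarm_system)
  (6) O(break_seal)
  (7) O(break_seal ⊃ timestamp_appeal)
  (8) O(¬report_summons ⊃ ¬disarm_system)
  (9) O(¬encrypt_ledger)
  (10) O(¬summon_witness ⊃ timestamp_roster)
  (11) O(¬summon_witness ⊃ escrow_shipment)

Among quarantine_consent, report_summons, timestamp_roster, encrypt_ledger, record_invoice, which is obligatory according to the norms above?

Premise 6 states O(break_seal) outright.
From O(break_seal) and premise 7, O(break_seal ⊃ timestamp_appeal), we obtain O(timestamp_appeal).
With premise 1, O(timestamp_appeal ⊃ ¬timestamp_roster), the K-axiom yields O(¬timestamp_roster).
Premise 10 is O(¬summon_witness ⊃ timestamp_roster); contrapositively O(¬timestamp_roster ⊃ summon_witness). Since O(¬timestamp_roster) holds, K gives O(summon_witness).
Premise 4 is O(¬disarm_system ⊃ ¬summon_witness); contrapositively O(summon_witness ⊃ disarm_system). Since O(summon_witness) holds, K gives O(disarm_system).
The contrapositive of premise 8 (O(¬report_summons ⊃ ¬disarm_system)) is O(disarm_system ⊃ report_summons), and O(disarm_system) is already established, so O(report_summons).
So O(report_summons) holds — report_summons is obligatory. None of the other listed options is made obligatory by any chain of premises.

report_summons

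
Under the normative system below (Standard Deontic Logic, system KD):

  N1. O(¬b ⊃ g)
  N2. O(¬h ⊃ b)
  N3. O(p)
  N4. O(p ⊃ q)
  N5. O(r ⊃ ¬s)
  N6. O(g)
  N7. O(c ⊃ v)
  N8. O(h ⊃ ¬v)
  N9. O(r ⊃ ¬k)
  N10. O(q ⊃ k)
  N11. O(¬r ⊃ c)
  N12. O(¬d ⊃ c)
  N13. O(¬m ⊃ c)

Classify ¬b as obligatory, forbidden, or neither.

From premise 3 we have O(p).
From O(p) and premise 4, O(p ⊃ q), we obtain O(q).
Premise 10 is O(q ⊃ k); since O(q), deontic closure gives O(k).
Premise 9 is O(r ⊃ ¬k); contrapositively O(k ⊃ ¬r). Since O(k) holds, K gives O(¬r).
Premise 11 is O(¬r ⊃ c); since O(¬r), deontic closure gives O(c).
From O(c) and premise 7, O(c ⊃ v), we obtain O(v).
The contrapositive of premise 8 (O(h ⊃ ¬v)) is O(v ⊃ ¬h), and O(v) is already established, so O(¬h).
Applying K to premise 2 (O(¬h ⊃ b)) and O(¬h) yields O(b).
Premises 1, 5, 6, 12, 13 do not contribute to this derivation.
Thus O(b), which is F(¬b): ¬b is forbidden.

Forbidden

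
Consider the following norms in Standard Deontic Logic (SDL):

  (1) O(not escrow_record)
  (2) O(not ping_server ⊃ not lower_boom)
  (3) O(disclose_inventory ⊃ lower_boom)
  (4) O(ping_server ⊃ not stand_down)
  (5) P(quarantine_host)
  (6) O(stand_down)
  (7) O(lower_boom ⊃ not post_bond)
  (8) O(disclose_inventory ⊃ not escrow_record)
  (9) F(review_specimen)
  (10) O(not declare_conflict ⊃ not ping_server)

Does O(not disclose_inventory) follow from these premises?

Premise 6 gives O(stand_down).
Premise 4, O(ping_server ⊃ not stand_down), contraposes to O(stand_down ⊃ not ping_server); with O(stand_down) we get O(not ping_server).
With premise 2, O(not ping_server ⊃ not lower_boom), the K-axiom yields O(not lower_boom).
Premise 3 is O(disclose_inventory ⊃ lower_boom); contrapositively O(not lower_boom ⊃ not disclose_inventory). Since O(not lower_boom) holds, K gives O(not disclose_inventory).
Premises 1, 5, 7, 8, 9, 10 do not contribute to this derivation.
So O(not disclose_inventory) follows.

Yes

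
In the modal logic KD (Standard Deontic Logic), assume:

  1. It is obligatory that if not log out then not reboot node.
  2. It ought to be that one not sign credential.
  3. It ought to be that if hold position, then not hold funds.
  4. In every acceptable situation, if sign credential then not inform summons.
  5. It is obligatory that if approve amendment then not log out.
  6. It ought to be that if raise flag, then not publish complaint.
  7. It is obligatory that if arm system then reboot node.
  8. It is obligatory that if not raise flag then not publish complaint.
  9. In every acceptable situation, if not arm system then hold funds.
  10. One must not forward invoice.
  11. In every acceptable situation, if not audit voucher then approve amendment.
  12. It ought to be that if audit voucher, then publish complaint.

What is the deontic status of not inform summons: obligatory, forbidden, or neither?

Neither

Premise 4 is O(sign_credential → ¬inform_summons), but O(sign_credential) is not derivable from the premises, so it does not yield O(¬inform_summons).
No premise or chain of K-axiom applications forces O(¬inform_summons), and none forces O(inform_summons). So ¬inform_summons is neither obligatory nor forbidden under these norms.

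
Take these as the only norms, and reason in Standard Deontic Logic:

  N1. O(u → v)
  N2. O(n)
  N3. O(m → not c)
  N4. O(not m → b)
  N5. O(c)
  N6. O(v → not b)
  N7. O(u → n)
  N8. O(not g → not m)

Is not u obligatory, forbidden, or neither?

Obligatory

Premise 5 states O(c) outright.
Premise 3 is O(m → not c); contrapositively O(c → not m). Since O(c) holds, K gives O(not m).
Applying K to premise 4 (O(not m → b)) and O(not m) yields O(b).
Premise 6 is O(v → not b); contrapositively O(b → not v). Since O(b) holds, K gives O(not v).
Premise 1 is O(u → v); contrapositively O(not v → not u). Since O(not v) holds, K gives O(not u).
Premises 2, 7, 8 do not contribute to this derivation.
Hence not u is obligatory.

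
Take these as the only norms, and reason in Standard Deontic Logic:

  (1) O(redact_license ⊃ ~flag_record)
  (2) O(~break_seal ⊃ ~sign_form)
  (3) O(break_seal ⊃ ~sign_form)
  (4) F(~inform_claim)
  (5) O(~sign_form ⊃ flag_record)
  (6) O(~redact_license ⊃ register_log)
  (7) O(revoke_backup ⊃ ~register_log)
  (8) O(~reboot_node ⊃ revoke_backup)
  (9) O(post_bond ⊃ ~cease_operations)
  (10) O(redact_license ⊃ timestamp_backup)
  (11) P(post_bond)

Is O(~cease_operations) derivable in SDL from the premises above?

Premise 9 is O(post_bond ⊃ ~cease_operations), but O(post_bond) is not derivable from the premises (the permission P(post_bond) asserts only ~O(~post_bond), not O(post_bond)), so it does not yield O(~cease_operations).
No other premise forces O(~cease_operations). An ideal world satisfying every premise can still have ~cease_operations false, so O(~cease_operations) is not derivable.

No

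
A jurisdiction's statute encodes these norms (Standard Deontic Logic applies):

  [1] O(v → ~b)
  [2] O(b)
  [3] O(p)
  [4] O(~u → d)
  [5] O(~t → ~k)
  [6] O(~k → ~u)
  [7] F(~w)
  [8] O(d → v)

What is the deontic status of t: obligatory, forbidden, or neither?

Obligatory

Premise 2 gives O(b).
Premise 1, O(v → ~b), contraposes to O(b → ~v); with O(b) we get O(~v).
Premise 8, O(d → v), contraposes to O(~v → ~d); with O(~v) we get O(~d).
Premise 4 is O(~u → d); contrapositively O(~d → u). Since O(~d) holds, K gives O(u).
Premise 6 is O(~k → ~u); contrapositively O(u → k). Since O(u) holds, K gives O(k).
Premise 5 is O(~t → ~k); contrapositively O(k → t). Since O(k) holds, K gives O(t).
Premises 3, 7 do not contribute to this derivation.
Hence t is obligatory.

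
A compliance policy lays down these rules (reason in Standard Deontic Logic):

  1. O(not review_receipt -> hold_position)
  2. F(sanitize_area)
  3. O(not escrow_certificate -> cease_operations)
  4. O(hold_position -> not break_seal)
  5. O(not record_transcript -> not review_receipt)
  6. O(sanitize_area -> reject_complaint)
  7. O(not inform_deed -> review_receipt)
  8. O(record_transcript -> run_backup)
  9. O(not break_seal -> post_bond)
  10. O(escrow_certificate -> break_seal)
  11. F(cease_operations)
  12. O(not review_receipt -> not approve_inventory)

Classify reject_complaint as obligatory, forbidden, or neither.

Premise 6 is O(sanitize_area -> reject_complaint), but O(sanitize_area) is not derivable from the premises, so it does not yield O(reject_complaint).
No premise or chain of K-axiom applications forces O(reject_complaint), and none forces O(not reject_complaint). So reject_complaint is neither obligatory nor forbidden under these norms.

Neither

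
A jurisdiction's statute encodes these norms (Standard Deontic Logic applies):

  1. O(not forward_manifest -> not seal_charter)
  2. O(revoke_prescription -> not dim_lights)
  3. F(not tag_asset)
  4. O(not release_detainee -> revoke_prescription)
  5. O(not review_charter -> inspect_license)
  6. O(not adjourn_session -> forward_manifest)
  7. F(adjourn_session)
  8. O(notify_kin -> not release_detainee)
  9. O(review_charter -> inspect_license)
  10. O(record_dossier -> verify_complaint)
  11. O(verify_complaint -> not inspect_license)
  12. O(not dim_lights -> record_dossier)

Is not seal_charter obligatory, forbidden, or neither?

Premise 1 is O(not forward_manifest -> not seal_charter), but O(not forward_manifest) is not derivable from the premises, so it does not yield O(not seal_charter).
No premise or chain of K-axiom applications forces O(not seal_charter), and none forces O(seal_charter). So not seal_charter is neither obligatory nor forbidden under these norms.

Neither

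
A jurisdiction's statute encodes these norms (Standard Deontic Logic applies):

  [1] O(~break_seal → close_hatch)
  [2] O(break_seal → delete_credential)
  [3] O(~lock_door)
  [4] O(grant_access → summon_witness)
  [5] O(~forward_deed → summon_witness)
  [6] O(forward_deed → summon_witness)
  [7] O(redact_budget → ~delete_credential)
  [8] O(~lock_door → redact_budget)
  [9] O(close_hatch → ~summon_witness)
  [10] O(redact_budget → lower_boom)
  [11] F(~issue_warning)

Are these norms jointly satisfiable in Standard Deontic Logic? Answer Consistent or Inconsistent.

Inconsistent

Premises 5 and 6 cover both cases: O(~forward_deed → summon_witness) and O(forward_deed → summon_witness). Since ~forward_deed ∨ forward_deed is a tautology, O(summon_witness) follows.
Premise 9, O(close_hatch → ~summon_witness), contraposes to O(summon_witness → ~close_hatch); with O(summon_witness) we get O(~close_hatch).
The contrapositive of premise 1 (O(~break_seal → close_hatch)) is O(~close_hatch → break_seal), and O(~close_hatch) is already established, so O(break_seal).
Applying K to premise 2 (O(break_seal → delete_credential)) and O(break_seal) yields O(delete_credential).
The contrapositive of premise 7 (O(redact_budget → ~delete_credential)) is O(delete_credential → ~redact_budget), and O(delete_credential) is already established, so O(~redact_budget).
The contrapositive of premise 8 (O(~lock_door → redact_budget)) is O(~redact_budget → lock_door), and O(~redact_budget) is already established, so O(lock_door).
Yet premise 3 states O(~lock_door).
We now have both O(lock_door) and O(~lock_door) — lock_door is simultaneously obligatory and forbidden, violating the D-axiom.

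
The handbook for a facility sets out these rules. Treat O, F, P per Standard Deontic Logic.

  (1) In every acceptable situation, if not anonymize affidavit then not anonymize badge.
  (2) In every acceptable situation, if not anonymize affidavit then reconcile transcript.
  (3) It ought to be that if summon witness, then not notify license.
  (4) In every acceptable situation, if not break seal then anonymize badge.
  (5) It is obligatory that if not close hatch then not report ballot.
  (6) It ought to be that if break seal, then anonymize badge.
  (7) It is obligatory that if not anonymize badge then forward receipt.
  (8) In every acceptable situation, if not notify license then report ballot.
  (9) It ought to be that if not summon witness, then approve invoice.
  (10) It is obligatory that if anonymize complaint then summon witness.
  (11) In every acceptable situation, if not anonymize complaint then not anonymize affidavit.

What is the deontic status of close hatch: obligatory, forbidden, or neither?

Obligatory

By case analysis on ¬break_seal: premise 4 gives O(¬break_seal → anonymize_badge) and premise 6 gives O(break_seal → anonymize_badge), so O(anonymize_badge) either way.
The contrapositive of premise 1 (O(¬anonymize_affidavit → ¬anonymize_badge)) is O(anonymize_badge → anonymize_affidavit), and O(anonymize_badge) is already established, so O(anonymize_affidavit).
Premise 11, O(¬anonymize_complaint → ¬anonymize_affidavit), contraposes to O(anonymize_affidavit → anonymize_complaint); with O(anonymize_affidavit) we get O(anonymize_complaint).
With premise 10, O(anonymize_complaint → summon_witness), the K-axiom yields O(summon_witness).
Applying K to premise 3 (O(summon_witness → ¬notify_license)) and O(summon_witness) yields O(¬notify_license).
With premise 8, O(¬notify_license → report_ballot), the K-axiom yields O(report_ballot).
The contrapositive of premise 5 (O(¬close_hatch → ¬report_ballot)) is O(report_ballot → close_hatch), and O(report_ballot) is already established, so O(close_hatch).
Premises 2, 7, 9 do not contribute to this derivation.
Hence close_hatch is obligatory.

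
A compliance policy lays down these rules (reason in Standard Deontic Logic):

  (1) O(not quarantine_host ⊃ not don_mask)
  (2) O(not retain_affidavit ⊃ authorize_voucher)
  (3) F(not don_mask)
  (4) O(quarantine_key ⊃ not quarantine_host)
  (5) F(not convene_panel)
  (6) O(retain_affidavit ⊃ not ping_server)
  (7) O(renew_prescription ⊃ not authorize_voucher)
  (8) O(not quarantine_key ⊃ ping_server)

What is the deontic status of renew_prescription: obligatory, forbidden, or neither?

Forbidden

F(not don_mask) at premise 3 means O(don_mask).
Premise 1, O(not quarantine_host ⊃ not don_mask), contraposes to O(don_mask ⊃ quarantine_host); with O(don_mask) we get O(quarantine_host).
Premise 4, O(quarantine_key ⊃ not quarantine_host), contraposes to O(quarantine_host ⊃ not quarantine_key); with O(quarantine_host) we get O(not quarantine_key).
Applying K to premise 8 (O(not quarantine_key ⊃ ping_server)) and O(not quarantine_key) yields O(ping_server).
The contrapositive of premise 6 (O(retain_affidavit ⊃ not ping_server)) is O(ping_server ⊃ not retain_affidavit), and O(ping_server) is already established, so O(not retain_affidavit).
With premise 2, O(not retain_affidavit ⊃ authorize_voucher), the K-axiom yields O(authorize_voucher).
The contrapositive of premise 7 (O(renew_prescription ⊃ not authorize_voucher)) is O(authorize_voucher ⊃ not renew_prescription), and O(authorize_voucher) is already established, so O(not renew_prescription).
Premise 5 does not contribute to this derivation.
Thus O(not renew_prescription), which is F(renew_prescription): renew_prescription is forbidden.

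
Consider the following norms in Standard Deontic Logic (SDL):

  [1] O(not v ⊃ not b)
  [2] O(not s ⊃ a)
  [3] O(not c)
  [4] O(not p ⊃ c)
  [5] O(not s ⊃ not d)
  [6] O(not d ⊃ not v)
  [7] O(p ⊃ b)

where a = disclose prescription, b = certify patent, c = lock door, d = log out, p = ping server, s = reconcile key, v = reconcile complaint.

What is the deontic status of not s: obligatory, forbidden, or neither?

Forbidden

Premise 3 states O(not c) outright.
Premise 4, O(not p ⊃ c), contraposes to O(not c ⊃ p); with O(not c) we get O(p).
Premise 7 is O(p ⊃ b); since O(p), deontic closure gives O(b).
Premise 1 is O(not v ⊃ not b); contrapositively O(b ⊃ v). Since O(b) holds, K gives O(v).
Premise 6 is O(not d ⊃ not v); contrapositively O(v ⊃ d). Since O(v) holds, K gives O(d).
Premise 5 is O(not s ⊃ not d); contrapositively O(d ⊃ s). Since O(d) holds, K gives O(s).
Premise 2 does not contribute to this derivation.
Thus O(s), which is F(not s): not s is forbidden.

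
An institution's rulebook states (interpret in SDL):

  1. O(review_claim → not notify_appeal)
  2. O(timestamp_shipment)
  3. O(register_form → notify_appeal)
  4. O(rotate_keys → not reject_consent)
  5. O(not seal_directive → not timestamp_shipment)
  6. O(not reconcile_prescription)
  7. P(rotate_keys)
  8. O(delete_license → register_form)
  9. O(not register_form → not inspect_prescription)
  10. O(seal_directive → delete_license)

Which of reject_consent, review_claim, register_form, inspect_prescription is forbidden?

Premise 2 gives O(timestamp_shipment).
Premise 5, O(not seal_directive → not timestamp_shipment), contraposes to O(timestamp_shipment → seal_directive); with O(timestamp_shipment) we get O(seal_directive).
Applying K to premise 10 (O(seal_directive → delete_license)) and O(seal_directive) yields O(delete_license).
With premise 8, O(delete_license → register_form), the K-axiom yields O(register_form).
Applying K to premise 3 (O(register_form → notify_appeal)) and O(register_form) yields O(notify_appeal).
Premise 1 is O(review_claim → not notify_appeal); contrapositively O(notify_appeal → not review_claim). Since O(notify_appeal) holds, K gives O(not review_claim).
So O(not review_claim) holds, i.e. review_claim is forbidden. None of the other listed options is forbidden under the premises.

review_claim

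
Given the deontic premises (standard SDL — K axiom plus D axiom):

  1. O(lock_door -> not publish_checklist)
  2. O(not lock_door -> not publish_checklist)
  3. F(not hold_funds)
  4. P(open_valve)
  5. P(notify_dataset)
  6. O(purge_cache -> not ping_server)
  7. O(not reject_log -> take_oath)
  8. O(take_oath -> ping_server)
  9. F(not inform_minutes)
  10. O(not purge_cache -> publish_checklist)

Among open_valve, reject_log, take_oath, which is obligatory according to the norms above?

reject_log

By case analysis on lock_door: premise 1 gives O(lock_door -> not publish_checklist) and premise 2 gives O(not lock_door -> not publish_checklist), so O(not publish_checklist) either way.
The contrapositive of premise 10 (O(not purge_cache -> publish_checklist)) is O(not publish_checklist -> purge_cache), and O(not publish_checklist) is already established, so O(purge_cache).
Premise 6 is O(purge_cache -> not ping_server); since O(purge_cache), deontic closure gives O(not ping_server).
Premise 8, O(take_oath -> ping_server), contraposes to O(not ping_server -> not take_oath); with O(not ping_server) we get O(not take_oath).
Premise 7, O(not reject_log -> take_oath), contraposes to O(not take_oath -> reject_log); with O(not take_oath) we get O(reject_log).
So O(reject_log) holds — reject_log is obligatory. None of the other listed options is made obligatory by any chain of premises.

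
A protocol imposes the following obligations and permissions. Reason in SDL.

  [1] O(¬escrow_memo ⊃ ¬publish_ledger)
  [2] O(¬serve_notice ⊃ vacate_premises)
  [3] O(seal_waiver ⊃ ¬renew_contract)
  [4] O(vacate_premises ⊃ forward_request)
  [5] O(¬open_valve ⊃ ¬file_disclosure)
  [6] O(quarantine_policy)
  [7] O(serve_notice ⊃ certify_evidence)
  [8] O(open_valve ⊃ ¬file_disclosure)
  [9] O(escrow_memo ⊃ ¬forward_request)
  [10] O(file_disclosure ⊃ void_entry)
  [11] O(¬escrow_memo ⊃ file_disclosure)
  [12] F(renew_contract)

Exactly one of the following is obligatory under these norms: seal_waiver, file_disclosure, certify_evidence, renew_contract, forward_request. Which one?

Premises 5 and 8 cover both cases: O(¬open_valve ⊃ ¬file_disclosure) and O(open_valve ⊃ ¬file_disclosure). Since ¬open_valve ∨ open_valve is a tautology, O(¬file_disclosure) follows.
Premise 11 is O(¬escrow_memo ⊃ file_disclosure); contrapositively O(¬file_disclosure ⊃ escrow_memo). Since O(¬file_disclosure) holds, K gives O(escrow_memo).
From O(escrow_memo) and premise 9, O(escrow_memo ⊃ ¬forward_request), we obtain O(¬forward_request).
The contrapositive of premise 4 (O(vacate_premises ⊃ forward_request)) is O(¬forward_request ⊃ ¬vacate_premises), and O(¬forward_request) is already established, so O(¬vacate_premises).
Premise 2, O(¬serve_notice ⊃ vacate_premises), contraposes to O(¬vacate_premises ⊃ serve_notice); with O(¬vacate_premises) we get O(serve_notice).
From O(serve_notice) and premise 7, O(serve_notice ⊃ certify_evidence), we obtain O(certify_evidence).
So O(certify_evidence) holds — certify_evidence is obligatory. None of the other listed options is made obligatory by any chain of premises.

certify_evidence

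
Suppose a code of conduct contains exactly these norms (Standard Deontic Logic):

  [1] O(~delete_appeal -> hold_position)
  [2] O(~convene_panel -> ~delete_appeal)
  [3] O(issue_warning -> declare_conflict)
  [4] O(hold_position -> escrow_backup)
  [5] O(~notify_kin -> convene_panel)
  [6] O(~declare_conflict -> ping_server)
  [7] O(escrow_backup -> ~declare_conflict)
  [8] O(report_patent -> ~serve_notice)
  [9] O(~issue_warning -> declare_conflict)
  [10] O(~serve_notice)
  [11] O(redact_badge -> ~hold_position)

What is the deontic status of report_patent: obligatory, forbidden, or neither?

Neither

Premise 8 is O(report_patent -> ~serve_notice); even if O(~serve_notice) held, inferring O(report_patent) would be affirming the consequent — invalid.
No premise or chain of K-axiom applications forces O(report_patent), and none forces O(~report_patent). So report_patent is neither obligatory nor forbidden under these norms.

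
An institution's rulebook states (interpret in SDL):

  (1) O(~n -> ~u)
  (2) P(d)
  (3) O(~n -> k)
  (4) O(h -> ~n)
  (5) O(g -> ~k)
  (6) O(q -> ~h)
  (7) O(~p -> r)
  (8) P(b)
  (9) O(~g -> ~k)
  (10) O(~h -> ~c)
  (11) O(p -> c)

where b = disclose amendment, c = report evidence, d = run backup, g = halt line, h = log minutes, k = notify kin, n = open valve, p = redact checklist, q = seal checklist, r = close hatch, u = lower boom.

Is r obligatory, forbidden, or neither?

Obligatory

Premises 9 and 5 cover both cases: O(~g -> ~k) and O(g -> ~k). Since ~g ∨ g is a tautology, O(~k) follows.
Premise 3 is O(~n -> k); contrapositively O(~k -> n). Since O(~k) holds, K gives O(n).
The contrapositive of premise 4 (O(h -> ~n)) is O(n -> ~h), and O(n) is already established, so O(~h).
With premise 10, O(~h -> ~c), the K-axiom yields O(~c).
Premise 11 is O(p -> c); contrapositively O(~c -> ~p). Since O(~c) holds, K gives O(~p).
From O(~p) and premise 7, O(~p -> r), we obtain O(r).
Premises 1, 2, 6, 8 do not contribute to this derivation.
Hence r is obligatory.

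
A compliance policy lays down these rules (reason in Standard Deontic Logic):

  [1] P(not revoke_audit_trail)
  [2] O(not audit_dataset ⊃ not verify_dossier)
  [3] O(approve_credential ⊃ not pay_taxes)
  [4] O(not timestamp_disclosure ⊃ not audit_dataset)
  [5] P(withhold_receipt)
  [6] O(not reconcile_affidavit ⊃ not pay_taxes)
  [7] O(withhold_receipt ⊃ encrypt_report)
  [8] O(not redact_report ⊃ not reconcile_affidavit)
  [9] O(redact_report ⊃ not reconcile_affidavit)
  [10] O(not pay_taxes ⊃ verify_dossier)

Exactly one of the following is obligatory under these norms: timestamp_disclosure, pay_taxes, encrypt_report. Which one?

Premises 9 and 8 cover both cases: O(redact_report ⊃ not reconcile_affidavit) and O(not redact_report ⊃ not reconcile_affidavit). Since redact_report ∨ not redact_report is a tautology, O(not reconcile_affidavit) follows.
With premise 6, O(not reconcile_affidavit ⊃ not pay_taxes), the K-axiom yields O(not pay_taxes).
From O(not pay_taxes) and premise 10, O(not pay_taxes ⊃ verify_dossier), we obtain O(verify_dossier).
Premise 2, O(not audit_dataset ⊃ not verify_dossier), contraposes to O(verify_dossier ⊃ audit_dataset); with O(verify_dossier) we get O(audit_dataset).
Premise 4 is O(not timestamp_disclosure ⊃ not audit_dataset); contrapositively O(audit_dataset ⊃ timestamp_disclosure). Since O(audit_dataset) holds, K gives O(timestamp_disclosure).
So O(timestamp_disclosure) holds — timestamp_disclosure is obligatory. None of the other listed options is made obligatory by any chain of premises.

timestamp_disclosure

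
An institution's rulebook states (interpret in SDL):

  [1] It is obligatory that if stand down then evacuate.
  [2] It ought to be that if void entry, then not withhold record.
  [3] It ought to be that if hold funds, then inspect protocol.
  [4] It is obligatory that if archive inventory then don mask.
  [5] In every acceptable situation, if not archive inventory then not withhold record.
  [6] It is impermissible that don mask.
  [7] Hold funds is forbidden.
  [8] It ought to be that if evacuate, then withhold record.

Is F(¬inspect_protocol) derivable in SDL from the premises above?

No

Premise 3 is O(hold_funds → inspect_protocol), but O(hold_funds) is not derivable from the premises, so it does not yield O(inspect_protocol).
No other premise forces O(inspect_protocol). An ideal world satisfying every premise can still have ¬inspect_protocol true, so F(¬inspect_protocol) is not derivable.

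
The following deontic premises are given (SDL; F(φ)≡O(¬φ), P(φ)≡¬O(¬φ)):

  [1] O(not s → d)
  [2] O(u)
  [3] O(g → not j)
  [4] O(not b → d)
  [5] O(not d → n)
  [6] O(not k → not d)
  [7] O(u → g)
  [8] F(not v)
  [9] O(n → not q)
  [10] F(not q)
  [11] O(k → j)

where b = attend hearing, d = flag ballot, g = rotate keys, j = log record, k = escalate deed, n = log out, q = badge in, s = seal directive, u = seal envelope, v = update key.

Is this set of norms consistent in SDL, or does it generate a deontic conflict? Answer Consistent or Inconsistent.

Inconsistent

Premise 10, F(not q), is equivalent to O(q).
Premise 9, O(n → not q), contraposes to O(q → not n); with O(q) we get O(not n).
The contrapositive of premise 5 (O(not d → n)) is O(not n → d), and O(not n) is already established, so O(d).
Premise 6 is O(not k → not d); contrapositively O(d → k). Since O(d) holds, K gives O(k).
With premise 11, O(k → j), the K-axiom yields O(j).
The contrapositive of premise 3 (O(g → not j)) is O(j → not g), and O(j) is already established, so O(not g).
Premise 7, O(u → g), contraposes to O(not g → not u); with O(not g) we get O(not u).
But premise 2 directly asserts O(u).
We now have both O(not u) and O(u) — u is simultaneously obligatory and forbidden, violating the D-axiom.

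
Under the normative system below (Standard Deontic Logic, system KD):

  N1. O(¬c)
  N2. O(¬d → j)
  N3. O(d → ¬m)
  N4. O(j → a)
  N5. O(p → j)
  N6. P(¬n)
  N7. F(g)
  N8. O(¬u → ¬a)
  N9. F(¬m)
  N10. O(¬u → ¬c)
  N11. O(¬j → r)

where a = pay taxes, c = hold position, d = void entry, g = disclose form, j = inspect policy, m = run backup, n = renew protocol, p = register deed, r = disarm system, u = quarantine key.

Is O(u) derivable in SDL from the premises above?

Yes

Premise 9, F(¬m), is equivalent to O(m).
The contrapositive of premise 3 (O(d → ¬m)) is O(m → ¬d), and O(m) is already established, so O(¬d).
From O(¬d) and premise 2, O(¬d → j), we obtain O(j).
With premise 4, O(j → a), the K-axiom yields O(a).
The contrapositive of premise 8 (O(¬u → ¬a)) is O(a → u), and O(a) is already established, so O(u).
Premises 1, 5, 6, 7, 10, 11 do not contribute to this derivation.
So O(u) follows.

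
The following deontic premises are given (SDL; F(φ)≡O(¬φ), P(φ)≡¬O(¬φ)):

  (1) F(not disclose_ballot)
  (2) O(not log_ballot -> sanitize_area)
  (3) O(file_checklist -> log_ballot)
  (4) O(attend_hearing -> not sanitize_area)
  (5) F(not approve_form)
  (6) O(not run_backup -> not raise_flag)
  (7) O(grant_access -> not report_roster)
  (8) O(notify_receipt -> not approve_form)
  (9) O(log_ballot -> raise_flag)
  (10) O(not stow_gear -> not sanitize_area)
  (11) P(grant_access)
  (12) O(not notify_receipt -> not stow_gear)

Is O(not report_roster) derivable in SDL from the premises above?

Premise 7 is O(grant_access -> not report_roster), but O(grant_access) is not derivable from the premises (the permission P(grant_access) asserts only not O(not grant_access), not O(grant_access)), so it does not yield O(not report_roster).
No other premise forces O(not report_roster). An ideal world satisfying every premise can still have not report_roster false, so O(not report_roster) is not derivable.

No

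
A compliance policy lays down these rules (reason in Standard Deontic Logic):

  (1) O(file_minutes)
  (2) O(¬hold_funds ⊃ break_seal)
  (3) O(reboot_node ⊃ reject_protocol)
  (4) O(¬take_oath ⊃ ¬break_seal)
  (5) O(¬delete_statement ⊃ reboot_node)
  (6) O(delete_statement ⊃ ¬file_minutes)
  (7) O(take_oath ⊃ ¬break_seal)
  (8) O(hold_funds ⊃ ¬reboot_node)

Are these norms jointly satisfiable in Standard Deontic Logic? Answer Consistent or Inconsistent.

Premises 4 and 7 are O(¬take_oath ⊃ ¬break_seal) and O(take_oath ⊃ ¬break_seal); every ideal world satisfies ¬take_oath or take_oath, so in either case ¬break_seal holds — hence O(¬break_seal).
The contrapositive of premise 2 (O(¬hold_funds ⊃ break_seal)) is O(¬break_seal ⊃ hold_funds), and O(¬break_seal) is already established, so O(hold_funds).
Premise 8 is O(hold_funds ⊃ ¬reboot_node); since O(hold_funds), deontic closure gives O(¬reboot_node).
Premise 5, O(¬delete_statement ⊃ reboot_node), contraposes to O(¬reboot_node ⊃ delete_statement); with O(¬reboot_node) we get O(delete_statement).
From O(delete_statement) and premise 6, O(delete_statement ⊃ ¬file_minutes), we obtain O(¬file_minutes).
But premise 1 directly asserts O(file_minutes).
We now have both O(¬file_minutes) and O(file_minutes) — file_minutes is simultaneously obligatory and forbidden, violating the D-axiom.

Inconsistent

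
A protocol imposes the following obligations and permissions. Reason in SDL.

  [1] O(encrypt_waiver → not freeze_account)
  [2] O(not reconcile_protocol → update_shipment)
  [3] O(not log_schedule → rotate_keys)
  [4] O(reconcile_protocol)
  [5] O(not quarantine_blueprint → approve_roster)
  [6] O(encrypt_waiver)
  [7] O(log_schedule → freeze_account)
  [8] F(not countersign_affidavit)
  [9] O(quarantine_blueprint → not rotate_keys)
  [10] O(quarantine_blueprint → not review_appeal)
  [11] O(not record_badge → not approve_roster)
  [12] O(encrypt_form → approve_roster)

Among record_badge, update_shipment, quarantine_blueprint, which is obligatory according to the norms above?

Premise 6 states O(encrypt_waiver) outright.
From O(encrypt_waiver) and premise 1, O(encrypt_waiver → not freeze_account), we obtain O(not freeze_account).
The contrapositive of premise 7 (O(log_schedule → freeze_account)) is O(not freeze_account → not log_schedule), and O(not freeze_account) is already established, so O(not log_schedule).
From O(not log_schedule) and premise 3, O(not log_schedule → rotate_keys), we obtain O(rotate_keys).
Premise 9 is O(quarantine_blueprint → not rotate_keys); contrapositively O(rotate_keys → not quarantine_blueprint). Since O(rotate_keys) holds, K gives O(not quarantine_blueprint).
From O(not quarantine_blueprint) and premise 5, O(not quarantine_blueprint → approve_roster), we obtain O(approve_roster).
Premise 11, O(not record_badge → not approve_roster), contraposes to O(approve_roster → record_badge); with O(approve_roster) we get O(record_badge).
So O(record_badge) holds — record_badge is obligatory. None of the other listed options is made obligatory by any chain of premises.

record_badge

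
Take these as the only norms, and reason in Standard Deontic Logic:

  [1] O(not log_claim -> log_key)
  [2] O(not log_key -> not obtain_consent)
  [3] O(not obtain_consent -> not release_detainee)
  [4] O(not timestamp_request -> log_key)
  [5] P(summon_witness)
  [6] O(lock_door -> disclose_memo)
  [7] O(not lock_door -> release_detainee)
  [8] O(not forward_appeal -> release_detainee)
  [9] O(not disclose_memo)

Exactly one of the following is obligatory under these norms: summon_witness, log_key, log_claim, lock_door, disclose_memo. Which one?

From premise 9 we have O(not disclose_memo).
Premise 6, O(lock_door -> disclose_memo), contraposes to O(not disclose_memo -> not lock_door); with O(not disclose_memo) we get O(not lock_door).
From O(not lock_door) and premise 7, O(not lock_door -> release_detainee), we obtain O(release_detainee).
The contrapositive of premise 3 (O(not obtain_consent -> not release_detainee)) is O(release_detainee -> obtain_consent), and O(release_detainee) is already established, so O(obtain_consent).
Premise 2, O(not log_key -> not obtain_consent), contraposes to O(obtain_consent -> log_key); with O(obtain_consent) we get O(log_key).
So O(log_key) holds — log_key is obligatory. None of the other listed options is made obligatory by any chain of premises.

log_key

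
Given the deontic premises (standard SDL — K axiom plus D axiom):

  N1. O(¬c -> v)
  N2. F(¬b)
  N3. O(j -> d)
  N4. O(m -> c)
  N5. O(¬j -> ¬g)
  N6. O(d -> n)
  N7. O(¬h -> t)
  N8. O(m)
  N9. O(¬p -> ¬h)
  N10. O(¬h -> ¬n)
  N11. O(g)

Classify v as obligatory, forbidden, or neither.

Neither

Premise 1 is O(¬c -> v), but O(¬c) is not derivable from the premises, so it does not yield O(v).
No premise or chain of K-axiom applications forces O(v), and none forces O(¬v). So v is neither obligatory nor forbidden under these norms.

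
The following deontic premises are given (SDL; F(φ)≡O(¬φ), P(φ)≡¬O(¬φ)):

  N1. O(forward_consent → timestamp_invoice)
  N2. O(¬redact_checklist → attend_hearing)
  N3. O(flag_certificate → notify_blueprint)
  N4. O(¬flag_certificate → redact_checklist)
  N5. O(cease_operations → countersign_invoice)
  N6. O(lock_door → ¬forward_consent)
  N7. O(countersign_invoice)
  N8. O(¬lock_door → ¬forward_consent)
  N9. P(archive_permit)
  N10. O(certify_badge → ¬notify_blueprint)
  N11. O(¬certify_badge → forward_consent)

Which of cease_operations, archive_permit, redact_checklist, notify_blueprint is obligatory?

redact_checklist

Premises 6 and 8 cover both cases: O(lock_door → ¬forward_consent) and O(¬lock_door → ¬forward_consent). Since lock_door ∨ ¬lock_door is a tautology, O(¬forward_consent) follows.
Premise 11, O(¬certify_badge → forward_consent), contraposes to O(¬forward_consent → certify_badge); with O(¬forward_consent) we get O(certify_badge).
Premise 10 is O(certify_badge → ¬notify_blueprint); since O(certify_badge), deontic closure gives O(¬notify_blueprint).
Premise 3 is O(flag_certificate → notify_blueprint); contrapositively O(¬notify_blueprint → ¬flag_certificate). Since O(¬notify_blueprint) holds, K gives O(¬flag_certificate).
Premise 4 is O(¬flag_certificate → redact_checklist); since O(¬flag_certificate), deontic closure gives O(redact_checklist).
So O(redact_checklist) holds — redact_checklist is obligatory. None of the other listed options is made obligatory by any chain of premises.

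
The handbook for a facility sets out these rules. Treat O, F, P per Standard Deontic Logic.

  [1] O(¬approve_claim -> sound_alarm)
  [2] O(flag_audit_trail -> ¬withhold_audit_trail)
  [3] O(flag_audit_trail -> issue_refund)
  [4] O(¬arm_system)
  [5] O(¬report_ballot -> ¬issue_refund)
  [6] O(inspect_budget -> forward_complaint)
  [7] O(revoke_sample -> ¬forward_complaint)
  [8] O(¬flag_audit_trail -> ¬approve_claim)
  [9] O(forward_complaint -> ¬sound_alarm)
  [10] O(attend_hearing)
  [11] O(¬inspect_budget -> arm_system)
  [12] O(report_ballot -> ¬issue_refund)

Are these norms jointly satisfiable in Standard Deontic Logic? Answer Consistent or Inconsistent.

Premises 12 and 5 cover both cases: O(report_ballot -> ¬issue_refund) and O(¬report_ballot -> ¬issue_refund). Since report_ballot ∨ ¬report_ballot is a tautology, O(¬issue_refund) follows.
The contrapositive of premise 3 (O(flag_audit_trail -> issue_refund)) is O(¬issue_refund -> ¬flag_audit_trail), and O(¬issue_refund) is already established, so O(¬flag_audit_trail).
From O(¬flag_audit_trail) and premise 8, O(¬flag_audit_trail -> ¬approve_claim), we obtain O(¬approve_claim).
From O(¬approve_claim) and premise 1, O(¬approve_claim -> sound_alarm), we obtain O(sound_alarm).
The contrapositive of premise 9 (O(forward_complaint -> ¬sound_alarm)) is O(sound_alarm -> ¬forward_complaint), and O(sound_alarm) is already established, so O(¬forward_complaint).
Premise 6, O(inspect_budget -> forward_complaint), contraposes to O(¬forward_complaint -> ¬inspect_budget); with O(¬forward_complaint) we get O(¬inspect_budget).
With premise 11, O(¬inspect_budget -> arm_system), the K-axiom yields O(arm_system).
However, premise 4 gives O(¬arm_system).
We now have both O(arm_system) and O(¬arm_system) — arm_system is simultaneously obligatory and forbidden, violating the D-axiom.

Inconsistent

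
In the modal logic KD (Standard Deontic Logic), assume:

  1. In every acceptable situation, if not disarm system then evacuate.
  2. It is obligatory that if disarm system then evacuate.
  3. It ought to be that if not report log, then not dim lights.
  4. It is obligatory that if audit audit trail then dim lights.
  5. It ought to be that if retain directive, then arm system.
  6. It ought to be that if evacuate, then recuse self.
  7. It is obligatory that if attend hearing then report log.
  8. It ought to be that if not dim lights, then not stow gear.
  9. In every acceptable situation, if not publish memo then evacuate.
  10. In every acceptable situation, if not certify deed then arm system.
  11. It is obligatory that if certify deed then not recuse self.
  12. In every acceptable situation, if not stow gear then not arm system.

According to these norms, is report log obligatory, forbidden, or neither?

Obligatory

By case analysis on ¬disarm_system: premise 1 gives O(¬disarm_system → evacuate) and premise 2 gives O(disarm_system → evacuate), so O(evacuate) either way.
Applying K to premise 6 (O(evacuate → recuse_self)) and O(evacuate) yields O(recuse_self).
Premise 11, O(certify_deed → ¬recuse_self), contraposes to O(recuse_self → ¬certify_deed); with O(recuse_self) we get O(¬certify_deed).
Applying K to premise 10 (O(¬certify_deed → arm_system)) and O(¬certify_deed) yields O(arm_system).
Premise 12, O(¬stow_gear → ¬arm_system), contraposes to O(arm_system → stow_gear); with O(arm_system) we get O(stow_gear).
Premise 8, O(¬dim_lights → ¬stow_gear), contraposes to O(stow_gear → dim_lights); with O(stow_gear) we get O(dim_lights).
Premise 3, O(¬report_log → ¬dim_lights), contraposes to O(dim_lights → report_log); with O(dim_lights) we get O(report_log).
Premises 4, 5, 7, 9 do not contribute to this derivation.
Hence report_log is obligatory.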